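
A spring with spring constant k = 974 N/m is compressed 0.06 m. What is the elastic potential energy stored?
PE = ½kx² = ½×974×0.06² = 1.753 J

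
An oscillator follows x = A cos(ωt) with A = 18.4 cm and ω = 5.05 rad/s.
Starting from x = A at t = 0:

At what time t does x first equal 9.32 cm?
cos(ωt) = x/A = 9.32/18.4 = 0.5065
ωt = arccos(0.5065) = 1.04 rad
t = 1.04/5.05 = 0.2059 s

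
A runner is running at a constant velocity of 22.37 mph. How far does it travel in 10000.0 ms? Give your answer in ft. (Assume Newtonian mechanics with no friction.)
d = vt (with unit conversion) = 328.1 ft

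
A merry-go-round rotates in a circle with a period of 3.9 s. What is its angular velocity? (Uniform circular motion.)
ω = 2π/T = 2π/3.9 = 1.6111 rad/s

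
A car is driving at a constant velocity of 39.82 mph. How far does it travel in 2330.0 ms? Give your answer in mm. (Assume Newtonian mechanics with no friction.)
d = vt (with unit conversion) = 41480.0 mm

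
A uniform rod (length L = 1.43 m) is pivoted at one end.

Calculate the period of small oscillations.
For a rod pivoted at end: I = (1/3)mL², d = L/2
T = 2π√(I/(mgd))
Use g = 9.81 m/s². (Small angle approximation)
I/m = (1/3)L² = 0.6816 m²; d = L/2 = 0.715 m
T = 2π√(I/(mgd)) = 2π√(0.6816/(9.81×0.715)) = 1.959 s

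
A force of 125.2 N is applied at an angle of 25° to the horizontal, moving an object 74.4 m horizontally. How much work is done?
W = Fd cosθ = 125.2×74.4×cos(25°) = 8442.1 J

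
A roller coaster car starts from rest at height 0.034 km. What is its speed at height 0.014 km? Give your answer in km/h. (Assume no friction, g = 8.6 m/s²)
mgh₁ = ½mv₂² + mgh₂ → v₂ = √(2g(h₁−h₂)) = √(2×8.6×(34−14)) = 18.55 m/s = 66.77 km/h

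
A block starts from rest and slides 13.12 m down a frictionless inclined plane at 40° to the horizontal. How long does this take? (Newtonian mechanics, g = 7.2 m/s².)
a = g sin(θ) = 7.2 × sin(40°) = 4.63 m/s²
t = √(2d/a) = √(2 × 13.12 / 4.63) = 2.38 s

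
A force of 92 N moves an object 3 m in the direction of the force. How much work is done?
W = Fd = 92×3 = 276.0 J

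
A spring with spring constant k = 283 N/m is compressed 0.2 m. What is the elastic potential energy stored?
PE = ½kx² = ½×283×0.2² = 5.66 J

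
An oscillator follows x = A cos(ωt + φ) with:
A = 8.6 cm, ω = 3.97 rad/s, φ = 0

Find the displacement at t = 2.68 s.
x = A cos(ωt + φ) = 8.6×cos(3.97×2.68 + 0) = -2.997 cm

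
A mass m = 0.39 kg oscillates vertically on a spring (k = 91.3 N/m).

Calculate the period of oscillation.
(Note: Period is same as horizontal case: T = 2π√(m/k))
T = 2π√(m/k) = 2π√(0.39/91.3) = 0.4107 s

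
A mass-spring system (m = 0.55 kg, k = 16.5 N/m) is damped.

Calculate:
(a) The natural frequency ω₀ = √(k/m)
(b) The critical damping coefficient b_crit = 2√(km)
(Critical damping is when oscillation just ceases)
ω₀ = √(k/m) = √(16.5/0.55) = 5.477 rad/s
b_crit = 2√(km) = 2√(16.5×0.55) = 6.025 kg/s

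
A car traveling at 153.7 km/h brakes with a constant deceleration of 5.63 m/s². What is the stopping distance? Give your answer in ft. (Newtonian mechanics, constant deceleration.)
d = v₀² / (2a) (with unit conversion) = 531.1 ft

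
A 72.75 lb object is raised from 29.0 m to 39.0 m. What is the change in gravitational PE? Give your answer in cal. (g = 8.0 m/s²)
ΔPE = mg(h₂ − h₁) = 33 kg × 8.0 m/s² × (39 − 29) m = 2640 J = 631.0 cal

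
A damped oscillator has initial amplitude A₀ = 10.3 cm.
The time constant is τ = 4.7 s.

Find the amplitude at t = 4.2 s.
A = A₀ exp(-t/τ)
A = A₀ exp(−t/τ) = 10.3×exp(−4.2/4.7) = 4.214 cm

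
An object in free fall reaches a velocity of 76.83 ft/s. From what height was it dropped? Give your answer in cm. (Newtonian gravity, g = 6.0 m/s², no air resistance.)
h = v²/(2g) (with unit conversion) = 4570.0 cm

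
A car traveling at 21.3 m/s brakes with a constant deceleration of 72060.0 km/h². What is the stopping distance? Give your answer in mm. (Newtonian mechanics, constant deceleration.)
d = v₀² / (2a) (with unit conversion) = 40800.0 mm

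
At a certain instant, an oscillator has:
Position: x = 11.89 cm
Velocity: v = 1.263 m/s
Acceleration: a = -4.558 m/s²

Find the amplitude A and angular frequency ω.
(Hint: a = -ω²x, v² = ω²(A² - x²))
a = −ω²x → ω = √(|a|/x) = √(4.558/0.1189) = 6.192 rad/s
v² = ω²(A² − x²) → A = √(x² + v²/ω²) = √(0.1189² + 1.263²/6.192²) = 0.2361 m = 23.61 cm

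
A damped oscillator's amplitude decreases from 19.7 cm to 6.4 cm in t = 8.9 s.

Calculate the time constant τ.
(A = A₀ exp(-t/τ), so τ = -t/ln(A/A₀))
A/A₀ = 6.4/19.7 = 0.3249; ln(A/A₀) = -1.124
τ = −t/ln(A/A₀) = −8.9/-1.124 = 7.916 s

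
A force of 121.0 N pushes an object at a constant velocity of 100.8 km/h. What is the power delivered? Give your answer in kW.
P = Fv = 121 N × 28 m/s = 3388 W = 3.388 kW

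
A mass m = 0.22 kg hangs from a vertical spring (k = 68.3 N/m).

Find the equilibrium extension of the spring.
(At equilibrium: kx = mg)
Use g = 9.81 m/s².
x_eq = mg/k = 0.22×9.81/68.3 = 0.0316 m = 3.16 cm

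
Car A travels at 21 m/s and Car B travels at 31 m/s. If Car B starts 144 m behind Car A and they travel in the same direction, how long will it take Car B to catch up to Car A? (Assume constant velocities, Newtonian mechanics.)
Relative speed: v_rel = 31 - 21 = 10 m/s
Time to catch: t = d₀/v_rel = 144/10 = 14.4 s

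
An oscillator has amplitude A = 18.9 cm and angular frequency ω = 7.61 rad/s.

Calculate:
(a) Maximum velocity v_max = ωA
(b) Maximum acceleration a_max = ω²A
v_max = ωA = 7.61×0.189 = 1.438 m/s
a_max = ω²A = 7.61²×0.189 = 10.95 m/s²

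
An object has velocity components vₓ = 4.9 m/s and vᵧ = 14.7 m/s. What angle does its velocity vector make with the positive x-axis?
θ = arctan(vᵧ/vₓ) = arctan(14.7/4.9) = 71.57°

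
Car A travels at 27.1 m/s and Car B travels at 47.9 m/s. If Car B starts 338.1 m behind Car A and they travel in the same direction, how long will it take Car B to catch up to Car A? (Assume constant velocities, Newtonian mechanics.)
Relative speed: v_rel = 47.9 - 27.1 = 20.8 m/s
Time to catch: t = d₀/v_rel = 338.1/20.8 = 16.25 s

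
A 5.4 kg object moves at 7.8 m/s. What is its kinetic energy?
KE = ½mv² = ½×5.4×7.8² = 164.268 J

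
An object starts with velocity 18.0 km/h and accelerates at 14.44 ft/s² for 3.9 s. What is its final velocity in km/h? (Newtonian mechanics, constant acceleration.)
v = v₀ + at (with unit conversion) = 79.79 km/h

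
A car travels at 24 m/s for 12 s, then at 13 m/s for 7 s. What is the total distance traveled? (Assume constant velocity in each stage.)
d₁ = v₁t₁ = 24 × 12 = 288 m
d₂ = v₂t₂ = 13 × 7 = 91 m
d_total = 288 + 91 = 379 m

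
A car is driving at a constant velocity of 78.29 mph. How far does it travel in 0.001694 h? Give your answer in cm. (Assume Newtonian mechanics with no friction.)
d = vt (with unit conversion) = 21340.0 cm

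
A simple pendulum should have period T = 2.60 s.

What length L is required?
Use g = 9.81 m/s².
T = 2π√(L/g) → L = g(T/2π)² = 9.81×(2.6/2π)² = 1.68 m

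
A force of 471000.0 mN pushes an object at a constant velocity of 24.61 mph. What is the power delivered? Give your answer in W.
P = Fv = 471 N × 11 m/s = 5182 W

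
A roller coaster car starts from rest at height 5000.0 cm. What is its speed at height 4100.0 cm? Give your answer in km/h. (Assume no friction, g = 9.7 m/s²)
mgh₁ = ½mv₂² + mgh₂ → v₂ = √(2g(h₁−h₂)) = √(2×9.7×(50−41)) = 13.21 m/s = 47.57 km/h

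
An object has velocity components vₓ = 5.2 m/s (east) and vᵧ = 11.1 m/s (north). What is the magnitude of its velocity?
|v| = √(vₓ² + vᵧ²) = √(5.2² + 11.1²) = √(150.25) = 12.26 m/s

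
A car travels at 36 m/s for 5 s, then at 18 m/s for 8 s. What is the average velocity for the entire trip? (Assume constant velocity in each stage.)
d₁ = v₁t₁ = 36 × 5 = 180 m
d₂ = v₂t₂ = 18 × 8 = 144 m
d_total = 324 m, t_total = 13 s
v_avg = d_total/t_total = 324/13 = 24.92 m/s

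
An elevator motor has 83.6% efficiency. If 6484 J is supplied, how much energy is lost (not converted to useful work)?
W_out = η × W_in = 0.836×6484 = 5420.6 J
W_lost = W_in − W_out = 6484 − 5420.6 = 1063.4 J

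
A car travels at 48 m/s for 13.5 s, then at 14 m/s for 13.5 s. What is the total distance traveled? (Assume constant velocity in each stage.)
d₁ = v₁t₁ = 48 × 13.5 = 648 m
d₂ = v₂t₂ = 14 × 13.5 = 189 m
d_total = 648 + 189 = 837.0 m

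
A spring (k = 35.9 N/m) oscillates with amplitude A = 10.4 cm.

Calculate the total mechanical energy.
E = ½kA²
E = ½kA² = ½×35.9×(0.104)² = 0.1941 J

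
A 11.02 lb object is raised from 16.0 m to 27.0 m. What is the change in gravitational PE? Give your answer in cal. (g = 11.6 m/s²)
ΔPE = mg(h₂ − h₁) = 4.999 kg × 11.6 m/s² × (27 − 16) m = 637.8 J = 152.4 cal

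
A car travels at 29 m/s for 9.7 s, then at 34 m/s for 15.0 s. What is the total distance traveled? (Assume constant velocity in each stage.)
d₁ = v₁t₁ = 29 × 9.7 = 281.3 m
d₂ = v₂t₂ = 34 × 15.0 = 510 m
d_total = 281.3 + 510 = 791.3 m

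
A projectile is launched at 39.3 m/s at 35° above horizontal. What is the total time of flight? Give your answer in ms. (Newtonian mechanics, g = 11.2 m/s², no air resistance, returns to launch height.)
T = 2v₀sin(θ)/g (with unit conversion) = 4025.0 ms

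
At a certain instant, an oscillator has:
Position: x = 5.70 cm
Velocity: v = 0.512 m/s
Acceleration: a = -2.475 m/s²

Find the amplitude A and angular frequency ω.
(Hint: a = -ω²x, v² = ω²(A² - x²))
a = −ω²x → ω = √(|a|/x) = √(2.475/0.057) = 6.589 rad/s
v² = ω²(A² − x²) → A = √(x² + v²/ω²) = √(0.057² + 0.512²/6.589²) = 0.09637 m = 9.637 cm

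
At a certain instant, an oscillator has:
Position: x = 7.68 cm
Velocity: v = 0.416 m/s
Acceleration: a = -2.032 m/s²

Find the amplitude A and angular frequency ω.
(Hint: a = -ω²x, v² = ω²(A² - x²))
a = −ω²x → ω = √(|a|/x) = √(2.032/0.0768) = 5.144 rad/s
v² = ω²(A² − x²) → A = √(x² + v²/ω²) = √(0.0768² + 0.416²/5.144²) = 0.1115 m = 11.15 cm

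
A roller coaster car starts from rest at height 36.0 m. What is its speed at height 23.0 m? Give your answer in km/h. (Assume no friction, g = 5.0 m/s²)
mgh₁ = ½mv₂² + mgh₂ → v₂ = √(2g(h₁−h₂)) = √(2×5.0×(36−23)) = 11.4 m/s = 41.05 km/h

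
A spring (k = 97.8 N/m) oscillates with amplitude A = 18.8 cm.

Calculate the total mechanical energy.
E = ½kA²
E = ½kA² = ½×97.8×(0.188)² = 1.728 J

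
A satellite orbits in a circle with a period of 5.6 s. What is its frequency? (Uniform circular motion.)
f = 1/T = 1/5.6 = 0.1786 Hz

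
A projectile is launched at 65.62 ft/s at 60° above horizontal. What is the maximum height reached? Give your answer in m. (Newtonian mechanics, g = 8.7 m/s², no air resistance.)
H = v₀²sin²(θ)/(2g) (with unit conversion) = 17.24 m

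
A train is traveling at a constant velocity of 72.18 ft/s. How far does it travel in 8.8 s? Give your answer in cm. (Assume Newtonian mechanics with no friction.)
d = vt (with unit conversion) = 19360.0 cm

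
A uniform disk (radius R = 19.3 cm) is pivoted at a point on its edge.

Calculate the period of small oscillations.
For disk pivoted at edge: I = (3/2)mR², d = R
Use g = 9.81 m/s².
I/m = (3/2)R² = 0.05587 m²; d = R = 0.193 m
T = 2π√((3/2)R²/(gR)) = 2π√(3R/(2g)) = 1.079 s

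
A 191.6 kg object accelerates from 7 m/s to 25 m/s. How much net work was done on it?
W_net = ΔKE = ½m(v₂² − v₁²) = ½×191.6×(25² − 7²) = 55180.8 J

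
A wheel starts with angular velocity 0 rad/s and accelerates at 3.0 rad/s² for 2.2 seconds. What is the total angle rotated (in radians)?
θ = ω₀t + ½αt² = 0×2.2 + ½×3.0×2.2² = 7.26 rad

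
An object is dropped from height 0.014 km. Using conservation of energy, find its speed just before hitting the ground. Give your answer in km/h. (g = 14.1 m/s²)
mgh = ½mv² → v = √(2gh) = √(2×14.1×14) = 19.87 m/s = 71.53 km/h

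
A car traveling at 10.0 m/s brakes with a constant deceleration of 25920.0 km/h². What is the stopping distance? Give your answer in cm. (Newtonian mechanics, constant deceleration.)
d = v₀² / (2a) (with unit conversion) = 2500.0 cm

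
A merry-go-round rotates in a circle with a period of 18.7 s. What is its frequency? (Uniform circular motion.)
f = 1/T = 1/18.7 = 0.0535 Hz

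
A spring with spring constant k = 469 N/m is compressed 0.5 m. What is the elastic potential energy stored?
PE = ½kx² = ½×469×0.5² = 58.62 J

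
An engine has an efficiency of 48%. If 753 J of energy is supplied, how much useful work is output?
W_out = η × W_in = 0.48 × 753 = 361.44 J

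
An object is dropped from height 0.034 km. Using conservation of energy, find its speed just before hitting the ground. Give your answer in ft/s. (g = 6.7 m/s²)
mgh = ½mv² → v = √(2gh) = √(2×6.7×34) = 21.34 m/s = 70.03 ft/s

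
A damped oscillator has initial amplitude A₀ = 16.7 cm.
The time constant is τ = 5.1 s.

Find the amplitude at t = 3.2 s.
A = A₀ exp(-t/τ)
A = A₀ exp(−t/τ) = 16.7×exp(−3.2/5.1) = 8.917 cm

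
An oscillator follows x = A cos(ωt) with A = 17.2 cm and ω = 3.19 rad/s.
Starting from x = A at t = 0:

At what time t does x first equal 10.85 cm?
cos(ωt) = x/A = 10.85/17.2 = 0.6308
ωt = arccos(0.6308) = 0.8882 rad
t = 0.8882/3.19 = 0.2784 s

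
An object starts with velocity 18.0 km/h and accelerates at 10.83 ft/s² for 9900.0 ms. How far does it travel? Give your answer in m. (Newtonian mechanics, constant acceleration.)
d = v₀t + ½at² (with unit conversion) = 211.3 m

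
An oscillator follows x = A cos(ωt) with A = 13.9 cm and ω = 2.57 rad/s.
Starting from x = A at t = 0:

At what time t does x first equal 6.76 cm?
cos(ωt) = x/A = 6.76/13.9 = 0.4863
ωt = arccos(0.4863) = 1.063 rad
t = 1.063/2.57 = 0.4136 s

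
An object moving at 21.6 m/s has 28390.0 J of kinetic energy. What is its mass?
KE = ½mv² → m = 2KE/v² = 2×28390.0/21.6² = 121.7 kg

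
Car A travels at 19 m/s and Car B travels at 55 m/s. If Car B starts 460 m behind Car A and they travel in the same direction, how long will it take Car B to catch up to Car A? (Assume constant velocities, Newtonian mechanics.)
Relative speed: v_rel = 55 - 19 = 36 m/s
Time to catch: t = d₀/v_rel = 460/36 = 12.78 s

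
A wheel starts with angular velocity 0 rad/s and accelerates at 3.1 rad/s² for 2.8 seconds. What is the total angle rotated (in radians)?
θ = ω₀t + ½αt² = 0×2.8 + ½×3.1×2.8² = 12.15 rad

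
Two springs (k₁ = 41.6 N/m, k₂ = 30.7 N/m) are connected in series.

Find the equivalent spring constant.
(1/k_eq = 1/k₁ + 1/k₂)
1/k_eq = 1/41.6 + 1/30.7 = 0.056612; k_eq = 17.66 N/m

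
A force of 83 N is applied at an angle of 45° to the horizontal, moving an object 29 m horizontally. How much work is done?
W = Fd cosθ = 83×29×cos(45°) = 1702.0 J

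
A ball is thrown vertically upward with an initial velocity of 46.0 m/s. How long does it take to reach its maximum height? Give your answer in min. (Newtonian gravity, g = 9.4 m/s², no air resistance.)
t_up = v₀/g (with unit conversion) = 0.08156 min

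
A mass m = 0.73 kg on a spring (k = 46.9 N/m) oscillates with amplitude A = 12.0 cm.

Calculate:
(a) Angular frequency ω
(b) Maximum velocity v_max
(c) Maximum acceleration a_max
ω = √(k/m) = √(46.9/0.73) = 8.015 rad/s
v_max = ωA = 8.015×0.12 = 0.9618 m/s
a_max = ω²A = 8.015²×0.12 = 7.71 m/s²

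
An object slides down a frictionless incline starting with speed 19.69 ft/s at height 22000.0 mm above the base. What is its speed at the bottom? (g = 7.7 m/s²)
½mv₀² + mgh = ½mv² → v = √(v₀² + 2gh) = √(6.002² + 2×7.7×22) = 19.36 m/s = 63.52 ft/s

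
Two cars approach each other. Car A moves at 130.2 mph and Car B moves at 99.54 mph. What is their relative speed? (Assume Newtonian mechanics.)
v_rel = v_A + v_B = 130.2 + 99.54 = 229.7 mph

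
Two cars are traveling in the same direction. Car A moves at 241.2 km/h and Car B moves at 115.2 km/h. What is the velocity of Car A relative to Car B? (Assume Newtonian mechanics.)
v_rel = v_A - v_B = 241.2 - 115.2 = 126.0 km/h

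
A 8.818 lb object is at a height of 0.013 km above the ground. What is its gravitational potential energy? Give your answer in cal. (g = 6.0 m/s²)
PE = mgh = 4 kg × 6.0 m/s² × 13 m = 312 J = 74.57 cal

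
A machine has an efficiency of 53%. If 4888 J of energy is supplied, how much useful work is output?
W_out = η × W_in = 0.53 × 4888 = 2590.6 J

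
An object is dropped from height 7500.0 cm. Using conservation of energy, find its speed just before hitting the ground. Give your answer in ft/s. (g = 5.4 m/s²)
mgh = ½mv² → v = √(2gh) = √(2×5.4×75) = 28.46 m/s = 93.37 ft/s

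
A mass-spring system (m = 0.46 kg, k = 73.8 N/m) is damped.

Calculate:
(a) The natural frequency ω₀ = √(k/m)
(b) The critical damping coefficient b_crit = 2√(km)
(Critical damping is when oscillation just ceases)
ω₀ = √(k/m) = √(73.8/0.46) = 12.67 rad/s
b_crit = 2√(km) = 2√(73.8×0.46) = 11.65 kg/s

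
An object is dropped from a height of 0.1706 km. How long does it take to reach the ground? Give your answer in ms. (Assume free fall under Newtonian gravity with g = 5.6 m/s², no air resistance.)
t = √(2h/g) (with unit conversion) = 7806.0 ms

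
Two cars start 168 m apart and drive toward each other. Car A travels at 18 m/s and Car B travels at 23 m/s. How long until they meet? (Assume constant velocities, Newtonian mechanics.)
Combined speed: v_combined = 18 + 23 = 41 m/s
Time to meet: t = d/41 = 168/41 = 4.1 s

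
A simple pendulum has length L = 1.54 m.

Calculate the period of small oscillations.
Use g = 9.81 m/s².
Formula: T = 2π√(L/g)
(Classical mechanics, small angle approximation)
T = 2π√(L/g) = 2π√(1.54/9.81) = 2.489 s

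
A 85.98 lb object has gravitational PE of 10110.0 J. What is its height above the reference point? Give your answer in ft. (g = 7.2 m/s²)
PE = mgh → h = PE/(mg) = 1.011e+04 J / (39 kg × 7.2 m/s²) = 36 m = 118.1 ft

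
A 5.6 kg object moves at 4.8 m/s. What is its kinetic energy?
KE = ½mv² = ½×5.6×4.8² = 64.512 J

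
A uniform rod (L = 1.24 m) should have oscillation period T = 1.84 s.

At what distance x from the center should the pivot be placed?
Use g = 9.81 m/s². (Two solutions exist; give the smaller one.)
T = 2π√((L²/12 + x²)/(gx)). Let c = T²g/(4π²) = 0.8413.
x² − cx + L²/12 = 0 → x = (c − √(c² − L²/3))/2 = 0.1997 m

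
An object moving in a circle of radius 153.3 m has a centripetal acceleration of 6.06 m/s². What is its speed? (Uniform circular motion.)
v = √(a_c × r) = √(6.06 × 153.3) = 30.48 m/s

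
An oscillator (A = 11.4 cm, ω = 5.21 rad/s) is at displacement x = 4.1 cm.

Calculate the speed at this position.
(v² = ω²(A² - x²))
v = ω√(A² − x²) = 5.21×√(0.114² − 0.041²) = 0.5542 m/s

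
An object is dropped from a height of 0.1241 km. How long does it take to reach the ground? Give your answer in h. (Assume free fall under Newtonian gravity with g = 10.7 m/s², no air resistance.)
t = √(2h/g) (with unit conversion) = 0.001338 h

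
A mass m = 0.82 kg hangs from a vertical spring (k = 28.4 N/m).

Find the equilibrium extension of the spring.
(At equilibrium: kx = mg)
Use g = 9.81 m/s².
x_eq = mg/k = 0.82×9.81/28.4 = 0.2832 m = 28.32 cm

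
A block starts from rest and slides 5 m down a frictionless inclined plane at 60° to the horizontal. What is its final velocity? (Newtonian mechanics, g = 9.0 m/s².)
a = g sin(θ) = 9.0 × sin(60°) = 7.79 m/s²
v = √(2ad) = √(2 × 7.79 × 5) = 8.83 m/s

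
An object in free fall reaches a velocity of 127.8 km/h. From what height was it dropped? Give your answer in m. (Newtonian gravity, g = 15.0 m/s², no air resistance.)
h = v²/(2g) (with unit conversion) = 42.01 m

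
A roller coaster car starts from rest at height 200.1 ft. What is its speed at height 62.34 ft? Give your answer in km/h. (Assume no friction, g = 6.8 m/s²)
mgh₁ = ½mv₂² + mgh₂ → v₂ = √(2g(h₁−h₂)) = √(2×6.8×(60.99−19)) = 23.9 m/s = 86.03 km/h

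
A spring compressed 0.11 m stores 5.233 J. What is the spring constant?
PE = ½kx² → k = 2PE/x² = 2×5.233/0.11² = 865.0 N/m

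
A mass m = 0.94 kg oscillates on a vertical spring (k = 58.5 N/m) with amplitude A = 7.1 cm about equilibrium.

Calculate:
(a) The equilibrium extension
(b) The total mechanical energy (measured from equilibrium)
x_eq = mg/k = 0.94×9.81/58.5 = 0.1576 m = 15.76 cm
E = ½kA² = ½×58.5×(0.071)² = 0.1474 J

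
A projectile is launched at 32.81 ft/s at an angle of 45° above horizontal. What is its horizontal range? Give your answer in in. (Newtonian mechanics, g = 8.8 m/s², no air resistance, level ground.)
R = v₀² sin(2θ) / g (with unit conversion) = 447.4 in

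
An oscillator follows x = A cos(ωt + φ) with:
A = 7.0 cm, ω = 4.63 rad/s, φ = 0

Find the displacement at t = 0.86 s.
x = A cos(ωt + φ) = 7.0×cos(4.63×0.86 + 0) = -4.671 cm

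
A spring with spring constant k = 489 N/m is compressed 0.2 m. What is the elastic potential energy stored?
PE = ½kx² = ½×489×0.2² = 9.78 J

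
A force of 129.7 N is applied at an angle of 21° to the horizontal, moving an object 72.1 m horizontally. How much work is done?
W = Fd cosθ = 129.7×72.1×cos(21°) = 8730.3 J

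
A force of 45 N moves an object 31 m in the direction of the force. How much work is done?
W = Fd = 45×31 = 1395.0 J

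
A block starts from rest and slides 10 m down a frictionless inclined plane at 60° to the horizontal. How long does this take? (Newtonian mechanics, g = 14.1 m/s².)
a = g sin(θ) = 14.1 × sin(60°) = 12.21 m/s²
t = √(2d/a) = √(2 × 10 / 12.21) = 1.28 s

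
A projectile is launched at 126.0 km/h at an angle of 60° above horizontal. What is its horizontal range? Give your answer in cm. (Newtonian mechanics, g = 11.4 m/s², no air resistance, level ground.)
R = v₀² sin(2θ) / g (with unit conversion) = 9306.0 cm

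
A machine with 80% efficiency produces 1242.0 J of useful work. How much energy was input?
W_in = W_out/η = 1242.0/0.8 = 1552.5 J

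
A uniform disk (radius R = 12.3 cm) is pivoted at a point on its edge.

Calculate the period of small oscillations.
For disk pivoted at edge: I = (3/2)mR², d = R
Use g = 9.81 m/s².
I/m = (3/2)R² = 0.02269 m²; d = R = 0.123 m
T = 2π√((3/2)R²/(gR)) = 2π√(3R/(2g)) = 0.8617 s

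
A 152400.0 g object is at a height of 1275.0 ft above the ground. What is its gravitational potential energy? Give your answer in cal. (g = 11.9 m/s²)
PE = mgh = 152.4 kg × 11.9 m/s² × 388.6 m = 7.048e+05 J = 168400.0 cal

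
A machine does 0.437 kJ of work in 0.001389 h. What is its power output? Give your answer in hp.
P = W/t = 437 J / 5 s = 87.39 W = 0.1172 hp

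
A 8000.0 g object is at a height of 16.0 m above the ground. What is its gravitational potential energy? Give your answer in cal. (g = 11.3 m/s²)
PE = mgh = 8 kg × 11.3 m/s² × 16 m = 1446 J = 345.7 cal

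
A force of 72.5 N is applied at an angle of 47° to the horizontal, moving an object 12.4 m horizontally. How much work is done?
W = Fd cosθ = 72.5×12.4×cos(47°) = 613.12 J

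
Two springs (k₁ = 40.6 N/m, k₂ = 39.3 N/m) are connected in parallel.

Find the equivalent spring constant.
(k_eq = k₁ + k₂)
k_eq = k₁ + k₂ = 40.6 + 39.3 = 79.9 N/m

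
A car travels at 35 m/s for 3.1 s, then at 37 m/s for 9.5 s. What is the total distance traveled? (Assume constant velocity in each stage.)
d₁ = v₁t₁ = 35 × 3.1 = 108.5 m
d₂ = v₂t₂ = 37 × 9.5 = 351.5 m
d_total = 108.5 + 351.5 = 460.0 m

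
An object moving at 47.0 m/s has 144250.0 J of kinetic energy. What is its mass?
KE = ½mv² → m = 2KE/v² = 2×144250.0/47.0² = 130.6 kg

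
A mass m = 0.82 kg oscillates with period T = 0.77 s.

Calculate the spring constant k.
T = 2π√(m/k) → k = m(2π/T)² = 0.82×(2π/0.77)² = 54.6 N/m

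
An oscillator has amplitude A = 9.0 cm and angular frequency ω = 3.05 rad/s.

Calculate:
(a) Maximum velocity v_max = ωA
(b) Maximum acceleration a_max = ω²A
v_max = ωA = 3.05×0.09 = 0.2745 m/s
a_max = ω²A = 3.05²×0.09 = 0.8372 m/s²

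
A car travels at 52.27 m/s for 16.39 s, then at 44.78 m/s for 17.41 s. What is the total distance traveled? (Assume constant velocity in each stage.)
d₁ = v₁t₁ = 52.27 × 16.39 = 856.705 m
d₂ = v₂t₂ = 44.78 × 17.41 = 779.62 m
d_total = 856.705 + 779.62 = 1636.33 m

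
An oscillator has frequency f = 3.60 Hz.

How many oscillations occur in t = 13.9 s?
n = f×t = 3.6×13.9 = 50.04 oscillations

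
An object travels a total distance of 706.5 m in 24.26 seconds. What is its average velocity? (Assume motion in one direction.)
v_avg = Δd / Δt = 706.5 / 24.26 = 29.12 m/s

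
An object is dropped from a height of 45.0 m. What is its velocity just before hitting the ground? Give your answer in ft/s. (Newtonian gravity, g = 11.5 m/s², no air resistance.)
v = √(2gh) (with unit conversion) = 105.5 ft/s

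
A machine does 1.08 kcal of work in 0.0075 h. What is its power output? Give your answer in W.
P = W/t = 4519 J / 27 s = 167.4 W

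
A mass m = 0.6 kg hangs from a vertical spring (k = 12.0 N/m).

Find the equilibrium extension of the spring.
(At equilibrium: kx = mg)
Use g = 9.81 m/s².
x_eq = mg/k = 0.6×9.81/12.0 = 0.4905 m = 49.05 cm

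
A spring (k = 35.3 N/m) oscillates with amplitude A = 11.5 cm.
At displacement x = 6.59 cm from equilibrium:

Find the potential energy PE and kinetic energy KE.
E_total = ½kA² = ½×35.3×(0.115)² = 0.2334 J
PE = ½kx² = ½×35.3×(0.0659)² = 0.07665 J
KE = E_total − PE = 0.1568 J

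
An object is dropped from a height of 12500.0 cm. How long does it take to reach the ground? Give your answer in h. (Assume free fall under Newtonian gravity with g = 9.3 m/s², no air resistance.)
t = √(2h/g) (with unit conversion) = 0.00144 h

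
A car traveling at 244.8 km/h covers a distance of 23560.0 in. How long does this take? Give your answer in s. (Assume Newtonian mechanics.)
t = d/v (with unit conversion) = 8.8 s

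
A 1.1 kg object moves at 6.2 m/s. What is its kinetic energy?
KE = ½mv² = ½×1.1×6.2² = 21.142 J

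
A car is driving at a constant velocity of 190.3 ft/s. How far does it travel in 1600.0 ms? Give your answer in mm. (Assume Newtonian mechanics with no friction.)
d = vt (with unit conversion) = 92810.0 mm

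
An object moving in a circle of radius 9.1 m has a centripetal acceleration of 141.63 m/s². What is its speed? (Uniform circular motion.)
v = √(a_c × r) = √(141.63 × 9.1) = 35.9 m/s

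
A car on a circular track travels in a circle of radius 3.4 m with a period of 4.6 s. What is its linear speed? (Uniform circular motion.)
v = 2πr/T = 2π×3.4/4.6 = 4.64 m/s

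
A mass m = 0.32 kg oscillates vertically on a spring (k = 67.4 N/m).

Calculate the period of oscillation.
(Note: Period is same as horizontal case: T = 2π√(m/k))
T = 2π√(m/k) = 2π√(0.32/67.4) = 0.4329 s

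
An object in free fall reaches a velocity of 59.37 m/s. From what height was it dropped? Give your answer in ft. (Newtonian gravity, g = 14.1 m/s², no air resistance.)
h = v²/(2g) (with unit conversion) = 410.1 ft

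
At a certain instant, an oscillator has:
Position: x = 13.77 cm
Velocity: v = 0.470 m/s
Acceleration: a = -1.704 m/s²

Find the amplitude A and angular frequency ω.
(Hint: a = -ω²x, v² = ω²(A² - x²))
a = −ω²x → ω = √(|a|/x) = √(1.704/0.1377) = 3.518 rad/s
v² = ω²(A² − x²) → A = √(x² + v²/ω²) = √(0.1377² + 0.47²/3.518²) = 0.1919 m = 19.19 cm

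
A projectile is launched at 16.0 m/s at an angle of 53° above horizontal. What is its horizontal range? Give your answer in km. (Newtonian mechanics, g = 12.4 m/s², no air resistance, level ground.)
R = v₀² sin(2θ) / g (with unit conversion) = 0.01985 km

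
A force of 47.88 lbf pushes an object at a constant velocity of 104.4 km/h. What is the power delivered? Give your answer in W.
P = Fv = 213 N × 29 m/s = 6176 W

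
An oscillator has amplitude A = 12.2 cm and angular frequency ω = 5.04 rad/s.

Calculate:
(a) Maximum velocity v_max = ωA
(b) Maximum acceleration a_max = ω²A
v_max = ωA = 5.04×0.122 = 0.6149 m/s
a_max = ω²A = 5.04²×0.122 = 3.099 m/s²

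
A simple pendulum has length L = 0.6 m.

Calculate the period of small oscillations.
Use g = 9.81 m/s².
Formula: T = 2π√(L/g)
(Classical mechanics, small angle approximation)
T = 2π√(L/g) = 2π√(0.6/9.81) = 1.554 s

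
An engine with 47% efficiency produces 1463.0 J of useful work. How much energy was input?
W_in = W_out/η = 1463.0/0.47 = 3112.8 J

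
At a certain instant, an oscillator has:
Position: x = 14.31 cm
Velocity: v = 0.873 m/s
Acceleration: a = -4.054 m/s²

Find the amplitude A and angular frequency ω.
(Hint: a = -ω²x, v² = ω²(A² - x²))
a = −ω²x → ω = √(|a|/x) = √(4.054/0.1431) = 5.323 rad/s
v² = ω²(A² − x²) → A = √(x² + v²/ω²) = √(0.1431² + 0.873²/5.323²) = 0.2177 m = 21.77 cm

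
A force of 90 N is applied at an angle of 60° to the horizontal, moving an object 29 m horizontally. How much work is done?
W = Fd cosθ = 90×29×cos(60°) = 1305.0 J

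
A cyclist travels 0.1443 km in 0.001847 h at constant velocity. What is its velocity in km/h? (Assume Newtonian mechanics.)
v = d/t (with unit conversion) = 78.13 km/h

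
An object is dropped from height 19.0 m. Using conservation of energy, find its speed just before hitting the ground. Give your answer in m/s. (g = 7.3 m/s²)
mgh = ½mv² → v = √(2gh) = √(2×7.3×19) = 16.66 m/s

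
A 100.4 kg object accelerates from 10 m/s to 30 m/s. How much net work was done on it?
W_net = ΔKE = ½m(v₂² − v₁²) = ½×100.4×(30² − 10²) = 40160.0 J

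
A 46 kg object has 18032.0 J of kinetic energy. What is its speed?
KE = ½mv² → v = √(2KE/m) = √(2×18032.0/46) = 28.0 m/s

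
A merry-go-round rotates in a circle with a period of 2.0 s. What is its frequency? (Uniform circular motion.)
f = 1/T = 1/2.0 = 0.5 Hz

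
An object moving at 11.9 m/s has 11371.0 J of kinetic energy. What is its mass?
KE = ½mv² → m = 2KE/v² = 2×11371.0/11.9² = 160.6 kg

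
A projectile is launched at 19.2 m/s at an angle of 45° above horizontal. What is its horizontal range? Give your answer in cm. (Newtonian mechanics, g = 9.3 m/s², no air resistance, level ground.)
R = v₀² sin(2θ) / g (with unit conversion) = 3964.0 cm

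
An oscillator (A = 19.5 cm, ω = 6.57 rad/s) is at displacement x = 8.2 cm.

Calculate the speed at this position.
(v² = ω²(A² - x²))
v = ω√(A² − x²) = 6.57×√(0.195² − 0.082²) = 1.162 m/s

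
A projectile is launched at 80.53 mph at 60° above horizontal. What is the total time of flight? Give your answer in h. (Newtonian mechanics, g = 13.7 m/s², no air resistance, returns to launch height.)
T = 2v₀sin(θ)/g (with unit conversion) = 0.001264 h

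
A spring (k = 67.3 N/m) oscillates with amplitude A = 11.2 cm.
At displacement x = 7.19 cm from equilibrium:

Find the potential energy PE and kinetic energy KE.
E_total = ½kA² = ½×67.3×(0.112)² = 0.4221 J
PE = ½kx² = ½×67.3×(0.0719)² = 0.174 J
KE = E_total − PE = 0.2481 J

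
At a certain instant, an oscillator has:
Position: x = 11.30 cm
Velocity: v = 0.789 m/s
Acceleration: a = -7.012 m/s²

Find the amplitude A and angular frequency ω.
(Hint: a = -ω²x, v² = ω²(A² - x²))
a = −ω²x → ω = √(|a|/x) = √(7.012/0.113) = 7.877 rad/s
v² = ω²(A² − x²) → A = √(x² + v²/ω²) = √(0.113² + 0.789²/7.877²) = 0.151 m = 15.1 cm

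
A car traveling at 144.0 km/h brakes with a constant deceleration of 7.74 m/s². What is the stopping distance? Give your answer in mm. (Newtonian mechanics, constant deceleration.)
d = v₀² / (2a) (with unit conversion) = 103400.0 mm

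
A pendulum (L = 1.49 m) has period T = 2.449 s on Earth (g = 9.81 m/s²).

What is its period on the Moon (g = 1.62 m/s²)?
T = 2π√(L/g), so T_moon/T_earth = √(g_earth/g_moon)
T_moon = 2π√(1.49/1.62) = 6.026 s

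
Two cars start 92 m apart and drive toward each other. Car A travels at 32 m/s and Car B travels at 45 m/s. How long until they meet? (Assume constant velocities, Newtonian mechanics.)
Combined speed: v_combined = 32 + 45 = 77 m/s
Time to meet: t = d/77 = 92/77 = 1.19 s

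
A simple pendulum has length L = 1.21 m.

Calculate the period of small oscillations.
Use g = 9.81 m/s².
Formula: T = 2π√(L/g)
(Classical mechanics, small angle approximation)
T = 2π√(L/g) = 2π√(1.21/9.81) = 2.207 s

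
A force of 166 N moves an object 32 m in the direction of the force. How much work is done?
W = Fd = 166×32 = 5312.0 J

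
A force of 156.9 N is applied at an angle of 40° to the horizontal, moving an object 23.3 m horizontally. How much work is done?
W = Fd cosθ = 156.9×23.3×cos(40°) = 2800.5 J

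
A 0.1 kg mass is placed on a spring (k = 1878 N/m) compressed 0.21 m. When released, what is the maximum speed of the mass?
½kx² = ½mv² → v = x√(k/m) = 0.21×√(1878/0.1) = 28.78 m/s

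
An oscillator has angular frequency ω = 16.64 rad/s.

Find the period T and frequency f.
T = 2π/ω = 2π/16.64 = 0.3776 s; f = ω/2π = 2.648 Hz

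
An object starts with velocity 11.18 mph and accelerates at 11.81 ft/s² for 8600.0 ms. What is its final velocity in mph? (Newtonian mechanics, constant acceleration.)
v = v₀ + at (with unit conversion) = 80.43 mph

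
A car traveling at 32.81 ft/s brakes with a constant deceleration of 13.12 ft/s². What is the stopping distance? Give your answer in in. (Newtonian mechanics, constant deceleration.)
d = v₀² / (2a) (with unit conversion) = 492.3 in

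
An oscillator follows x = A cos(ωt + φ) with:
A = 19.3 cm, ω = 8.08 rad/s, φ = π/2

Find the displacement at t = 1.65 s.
x = A cos(ωt + φ) = 19.3×cos(8.08×1.65 + π/2) = -13.37 cm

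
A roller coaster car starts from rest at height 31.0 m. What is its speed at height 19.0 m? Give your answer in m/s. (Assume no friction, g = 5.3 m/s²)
mgh₁ = ½mv₂² + mgh₂ → v₂ = √(2g(h₁−h₂)) = √(2×5.3×(31−19)) = 11.28 m/s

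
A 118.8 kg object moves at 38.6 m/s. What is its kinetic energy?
KE = ½mv² = ½×118.8×38.6² = 88503.62 J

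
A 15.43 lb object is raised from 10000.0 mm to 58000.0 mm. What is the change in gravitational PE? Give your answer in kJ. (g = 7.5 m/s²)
ΔPE = mg(h₂ − h₁) = 6.999 kg × 7.5 m/s² × (58 − 10) m = 2520 J = 2.52 kJ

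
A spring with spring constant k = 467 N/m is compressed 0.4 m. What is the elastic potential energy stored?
PE = ½kx² = ½×467×0.4² = 37.36 J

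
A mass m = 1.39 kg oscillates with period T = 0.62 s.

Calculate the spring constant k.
T = 2π√(m/k) → k = m(2π/T)² = 1.39×(2π/0.62)² = 142.8 N/m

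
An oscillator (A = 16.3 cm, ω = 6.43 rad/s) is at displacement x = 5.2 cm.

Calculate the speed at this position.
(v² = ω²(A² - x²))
v = ω√(A² − x²) = 6.43×√(0.163² − 0.052²) = 0.9933 m/s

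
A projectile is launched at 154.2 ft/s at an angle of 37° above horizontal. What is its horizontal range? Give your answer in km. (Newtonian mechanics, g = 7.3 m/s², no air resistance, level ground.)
R = v₀² sin(2θ) / g (with unit conversion) = 0.2909 km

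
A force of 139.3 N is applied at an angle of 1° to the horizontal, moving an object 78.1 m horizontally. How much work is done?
W = Fd cosθ = 139.3×78.1×cos(1°) = 10878.0 J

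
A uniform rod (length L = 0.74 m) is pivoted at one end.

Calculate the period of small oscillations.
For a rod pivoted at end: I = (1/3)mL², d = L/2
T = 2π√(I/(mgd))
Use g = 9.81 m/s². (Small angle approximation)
I/m = (1/3)L² = 0.1825 m²; d = L/2 = 0.37 m
T = 2π√(I/(mgd)) = 2π√(0.1825/(9.81×0.37)) = 1.409 s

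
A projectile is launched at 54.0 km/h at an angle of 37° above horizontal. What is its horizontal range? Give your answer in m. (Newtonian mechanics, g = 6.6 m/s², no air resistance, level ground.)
R = v₀² sin(2θ) / g (with unit conversion) = 32.77 m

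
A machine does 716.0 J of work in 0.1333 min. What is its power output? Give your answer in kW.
P = W/t = 716 J / 7.998 s = 89.52 W = 0.08952 kW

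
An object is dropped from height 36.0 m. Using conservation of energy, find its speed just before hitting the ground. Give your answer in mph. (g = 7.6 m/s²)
mgh = ½mv² → v = √(2gh) = √(2×7.6×36) = 23.39 m/s = 52.33 mph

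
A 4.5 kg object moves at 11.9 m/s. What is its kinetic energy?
KE = ½mv² = ½×4.5×11.9² = 318.6225 J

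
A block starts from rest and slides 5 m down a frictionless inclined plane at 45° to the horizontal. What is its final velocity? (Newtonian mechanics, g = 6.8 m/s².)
a = g sin(θ) = 6.8 × sin(45°) = 4.81 m/s²
v = √(2ad) = √(2 × 4.81 × 5) = 6.93 m/s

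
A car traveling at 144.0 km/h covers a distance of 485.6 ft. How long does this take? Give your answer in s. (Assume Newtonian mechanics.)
t = d/v (with unit conversion) = 3.7 s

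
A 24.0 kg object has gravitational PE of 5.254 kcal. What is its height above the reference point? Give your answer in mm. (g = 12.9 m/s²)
PE = mgh → h = PE/(mg) = 2.198e+04 J / (24 kg × 12.9 m/s²) = 71 m = 71000.0 mm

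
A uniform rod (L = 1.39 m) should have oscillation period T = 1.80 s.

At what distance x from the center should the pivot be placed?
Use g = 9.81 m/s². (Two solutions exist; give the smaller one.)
T = 2π√((L²/12 + x²)/(gx)). Let c = T²g/(4π²) = 0.8051.
x² − cx + L²/12 = 0 → x = (c − √(c² − L²/3))/2 = 0.3703 m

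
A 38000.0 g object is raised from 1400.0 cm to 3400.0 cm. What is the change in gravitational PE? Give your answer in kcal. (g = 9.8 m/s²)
ΔPE = mg(h₂ − h₁) = 38 kg × 9.8 m/s² × (34 − 14) m = 7448 J = 1.78 kcal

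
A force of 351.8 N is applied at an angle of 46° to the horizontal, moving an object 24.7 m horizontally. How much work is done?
W = Fd cosθ = 351.8×24.7×cos(46°) = 6036.2 J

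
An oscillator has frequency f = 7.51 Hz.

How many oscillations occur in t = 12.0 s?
n = f×t = 7.51×12.0 = 90.12 oscillations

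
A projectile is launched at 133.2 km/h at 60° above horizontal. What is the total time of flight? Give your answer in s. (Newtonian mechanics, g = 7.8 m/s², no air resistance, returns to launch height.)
T = 2v₀sin(θ)/g (with unit conversion) = 8.216 s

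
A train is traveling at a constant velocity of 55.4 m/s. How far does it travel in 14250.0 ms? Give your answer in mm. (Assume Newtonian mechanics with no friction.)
d = vt (with unit conversion) = 789400.0 mm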